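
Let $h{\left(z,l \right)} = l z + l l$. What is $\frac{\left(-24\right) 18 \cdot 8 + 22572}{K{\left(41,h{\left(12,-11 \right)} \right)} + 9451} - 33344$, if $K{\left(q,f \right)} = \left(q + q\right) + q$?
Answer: $- \frac{159608170}{4787} \approx -33342.0$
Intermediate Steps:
$h{\left(z,l \right)} = l^{2} + l z$ ($h{\left(z,l \right)} = l z + l^{2} = l^{2} + l z$)
$K{\left(q,f \right)} = 3 q$ ($K{\left(q,f \right)} = 2 q + q = 3 q$)
$\frac{\left(-24\right) 18 \cdot 8 + 22572}{K{\left(41,h{\left(12,-11 \right)} \right)} + 9451} - 33344 = \frac{\left(-24\right) 18 \cdot 8 + 22572}{3 \cdot 41 + 9451} - 33344 = \frac{\left(-432\right) 8 + 22572}{123 + 9451} - 33344 = \frac{-3456 + 22572}{9574} - 33344 = 19116 \cdot \frac{1}{9574} - 33344 = \frac{9558}{4787} - 33344 = - \frac{159608170}{4787}$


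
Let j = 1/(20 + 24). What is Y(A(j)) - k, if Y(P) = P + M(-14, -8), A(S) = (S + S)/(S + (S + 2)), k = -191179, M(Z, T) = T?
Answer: 8602696/45 ≈ 1.9117e+5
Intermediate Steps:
j = 1/44 ≈ 0.022727
A(S) = 2*S/(2 + 2*S) (A(S) = (2*S)/(S + (2 + S)) = (2*S)/(2 + 2*S) = 2*S/(2 + 2*S))
Y(P) = -8 + P (Y(P) = P - 8 = -8 + P)
Y(A(j)) - k = (-8 + 1/(44*(1 + 1/44))) - 1*(-191179) = (-8 + 1/(44*(45/44))) + 191179 = (-8 + (1/44)*(44/45)) + 191179 = (-8 + 1/45) + 191179 = -359/45 + 191179 = 8602696/45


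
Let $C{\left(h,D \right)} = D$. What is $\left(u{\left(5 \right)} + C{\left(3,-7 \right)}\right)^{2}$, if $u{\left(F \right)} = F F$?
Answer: $324$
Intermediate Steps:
$u{\left(F \right)} = F^{2}$
$\left(u{\left(5 \right)} + C{\left(3,-7 \right)}\right)^{2} = \left(5^{2} - 7\right)^{2} = \left(25 - 7\right)^{2} = 18^{2} = 324$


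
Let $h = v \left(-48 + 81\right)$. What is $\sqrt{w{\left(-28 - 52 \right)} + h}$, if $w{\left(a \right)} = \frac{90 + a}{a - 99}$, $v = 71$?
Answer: $\frac{\sqrt{75070273}}{179} \approx 48.404$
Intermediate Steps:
$h = 2343$ ($h = 71 \left(-48 + 81\right) = 71 \cdot 33 = 2343$)
$w{\left(a \right)} = \frac{90 + a}{-99 + a}$
$\sqrt{w{\left(-28 - 52 \right)} + h} = \sqrt{\frac{90 - 80}{-99 - 80} + 2343} = \sqrt{\frac{1}{-179} \cdot 10 + 2343} = \sqrt{\left(- \frac{1}{179}\right) 10 + 2343} = \sqrt{- \frac{10}{179} + 2343} = \sqrt{\frac{419387}{179}} = \frac{\sqrt{75070273}}{179}$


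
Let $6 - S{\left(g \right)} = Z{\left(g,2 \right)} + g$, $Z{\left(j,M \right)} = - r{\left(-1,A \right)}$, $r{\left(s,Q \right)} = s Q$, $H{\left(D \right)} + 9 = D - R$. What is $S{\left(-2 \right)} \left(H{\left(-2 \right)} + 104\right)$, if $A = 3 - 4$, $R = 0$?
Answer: $837$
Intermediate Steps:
$A = -1$ ($A = 3 - 4 = -1$)
$H{\left(D \right)} = -9 + D$ ($H{\left(D \right)} = -9 + \left(D - 0\right) = -9 + \left(D + 0\right) = -9 + D$)
$r{\left(s,Q \right)} = Q s$
$Z{\left(j,M \right)} = -1$ ($Z{\left(j,M \right)} = - \left(-1\right) \left(-1\right) = \left(-1\right) 1 = -1$)
$S{\left(g \right)} = 7 - g$ ($S{\left(g \right)} = 6 - \left(-1 + g\right) = 7 - g$)
$S{\left(-2 \right)} \left(H{\left(-2 \right)} + 104\right) = \left(7 - -2\right) \left(\left(-9 - 2\right) + 104\right) = \left(7 + 2\right) \left(-11 + 104\right) = 9 \cdot 93 = 837$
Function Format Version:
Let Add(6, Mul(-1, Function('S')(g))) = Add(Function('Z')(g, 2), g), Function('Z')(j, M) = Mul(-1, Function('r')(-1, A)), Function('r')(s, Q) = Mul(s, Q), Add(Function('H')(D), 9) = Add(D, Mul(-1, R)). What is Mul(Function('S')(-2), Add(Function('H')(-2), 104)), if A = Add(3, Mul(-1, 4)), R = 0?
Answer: 837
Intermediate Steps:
A = -1 (A = Add(3, -4) = -1)
Function('H')(D) = Add(-9, D) (Function('H')(D) = Add(-9, Add(D, Mul(-1, 0))) = Add(-9, Add(D, 0)) = Add(-9, D))
Function('r')(s, Q) = Mul(Q, s)
Function('Z')(j, M) = -1 (Function('Z')(j, M) = Mul(-1, Mul(-1, -1)) = Mul(-1, 1) = -1)
Function('S')(g) = Add(7, Mul(-1, g)) (Function('S')(g) = Add(6, Mul(-1, Add(-1, g))) = Add(6, Add(1, Mul(-1, g))) = Add(7, Mul(-1, g)))
Mul(Function('S')(-2), Add(Function('H')(-2), 104)) = Mul(Add(7, Mul(-1, -2)), Add(Add(-9, -2), 104)) = Mul(Add(7, 2), Add(-11, 104)) = Mul(9, 93) = 837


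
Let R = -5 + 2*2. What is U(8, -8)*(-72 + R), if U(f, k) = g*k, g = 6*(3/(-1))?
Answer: -10512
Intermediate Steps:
g = -18 (g = 6*(3*(-1)) = 6*(-3) = -18)
R = -1 (R = -5 + 4 = -1)
U(f, k) = -18*k
U(8, -8)*(-72 + R) = (-18*(-8))*(-72 - 1) = 144*(-73) = -10512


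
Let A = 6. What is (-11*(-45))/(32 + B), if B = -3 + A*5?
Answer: 495/59 ≈ 8.3898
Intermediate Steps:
B = 27 (B = -3 + 6*5 = -3 + 30 = 27)
(-11*(-45))/(32 + B) = (-11*(-45))/(32 + 27) = 495/59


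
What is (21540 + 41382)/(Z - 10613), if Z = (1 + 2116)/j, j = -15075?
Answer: -474274575/79996546 ≈ -5.9287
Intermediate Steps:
Z = -2117/15075 (Z = (1 + 2116)/(-15075) = 2117*(-1/15075) = -2117/15075 ≈ -0.14043)
(21540 + 41382)/(Z - 10613) = (21540 + 41382)/(-2117/15075 - 10613) = 62922/(-159993092/15075) = 62922*(-15075/159993092) = -474274575/79996546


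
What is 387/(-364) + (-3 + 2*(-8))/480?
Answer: -48169/43680 ≈ -1.1028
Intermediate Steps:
387/(-364) + (-3 + 2*(-8))/480 = 387*(-1/364) + (-3 - 16)*(1/480) = -387/364 - 19*1/480 = -387/364 - 19/480 = -48169/43680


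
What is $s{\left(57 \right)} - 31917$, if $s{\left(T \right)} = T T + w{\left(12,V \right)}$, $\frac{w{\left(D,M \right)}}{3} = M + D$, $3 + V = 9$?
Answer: $-28614$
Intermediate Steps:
$V = 6$ ($V = -3 + 9 = 6$)
$w{\left(D,M \right)} = 3 D + 3 M$ ($w{\left(D,M \right)} = 3 \left(M + D\right) = 3 \left(D + M\right) = 3 D + 3 M$)
$s{\left(T \right)} = 54 + T^{2}$ ($s{\left(T \right)} = T T + \left(3 \cdot 12 + 3 \cdot 6\right) = T^{2} + \left(36 + 18\right) = T^{2} + 54 = 54 + T^{2}$)
$s{\left(57 \right)} - 31917 = \left(54 + 57^{2}\right) - 31917 = \left(54 + 3249\right) - 31917 = 3303 - 31917 = -28614$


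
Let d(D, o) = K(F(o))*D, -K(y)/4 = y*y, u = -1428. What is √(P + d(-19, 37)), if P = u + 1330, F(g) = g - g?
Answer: 7*I*√2 ≈ 9.8995*I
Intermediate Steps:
F(g) = 0
K(y) = -4*y² (K(y) = -4*y*y = -4*y²)
P = -98 (P = -1428 + 1330 = -98)
d(D, o) = 0 (d(D, o) = (-4*0²)*D = (-4*0)*D = 0*D = 0)
√(P + d(-19, 37)) = √(-98 + 0) = √(-98) = 7*I*√2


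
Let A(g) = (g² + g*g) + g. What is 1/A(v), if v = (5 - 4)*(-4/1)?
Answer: 1/28 ≈ 0.035714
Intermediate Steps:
v = -4 (v = 1*(-4*1) = 1*(-4) = -4)
A(g) = g + 2*g² (A(g) = (g² + g²) + g = 2*g² + g = g + 2*g²)
1/A(v) = 1/(-4*(1 + 2*(-4))) = 1/(-4*(1 - 8)) = 1/(-4*(-7)) = 1/28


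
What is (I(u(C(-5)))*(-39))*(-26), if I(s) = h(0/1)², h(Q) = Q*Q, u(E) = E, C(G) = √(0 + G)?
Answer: 0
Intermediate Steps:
C(G) = √G
h(Q) = Q²
I(s) = 0 (I(s) = ((0/1)²)² = ((0*1)²)² = (0²)² = 0² = 0)
(I(u(C(-5)))*(-39))*(-26) = (0*(-39))*(-26) = 0*(-26) = 0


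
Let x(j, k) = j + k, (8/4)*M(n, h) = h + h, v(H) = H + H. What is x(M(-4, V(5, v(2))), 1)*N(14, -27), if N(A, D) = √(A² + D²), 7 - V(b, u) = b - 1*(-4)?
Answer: -5*√37 ≈ -30.414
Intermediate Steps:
v(H) = 2*H
V(b, u) = 3 - b (V(b, u) = 7 - (b - 1*(-4)) = 7 - (b + 4) = 7 - (4 + b) = 7 + (-4 - b) = 3 - b)
M(n, h) = h (M(n, h) = (h + h)/2 = (2*h)/2 = h)
x(M(-4, V(5, v(2))), 1)*N(14, -27) = ((3 - 1*5) + 1)*√(14² + (-27)²) = ((3 - 5) + 1)*√(196 + 729) = (-2 + 1)*√925 = -5*√37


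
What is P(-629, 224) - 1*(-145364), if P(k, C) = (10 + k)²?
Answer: 528525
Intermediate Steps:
P(-629, 224) - 1*(-145364) = (10 - 629)² - 1*(-145364) = (-619)² + 145364 = 383161 + 145364 = 528525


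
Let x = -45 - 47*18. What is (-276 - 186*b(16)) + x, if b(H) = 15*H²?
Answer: -715407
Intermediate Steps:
x = -891 (x = -45 - 846 = -891)
(-276 - 186*b(16)) + x = (-276 - 2790*16²) - 891 = (-276 - 2790*256) - 891 = (-276 - 186*3840) - 891 = (-276 - 714240) - 891 = -714516 - 891 = -715407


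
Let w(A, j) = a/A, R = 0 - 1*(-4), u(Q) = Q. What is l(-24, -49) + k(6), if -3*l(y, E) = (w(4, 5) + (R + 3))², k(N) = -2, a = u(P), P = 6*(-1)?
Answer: -145/12 ≈ -12.083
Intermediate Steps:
P = -6
a = -6
R = 4 (R = 0 + 4 = 4)
w(A, j) = -6/A
l(y, E) = -121/12 (l(y, E) = -(-6/4 + (4 + 3))²/3 = -(-6*¼ + 7)²/3 = -(-3/2 + 7)²/3 = -(11/2)²/3 = -⅓*121/4 = -121/12)
l(-24, -49) + k(6) = -121/12 - 2 = -145/12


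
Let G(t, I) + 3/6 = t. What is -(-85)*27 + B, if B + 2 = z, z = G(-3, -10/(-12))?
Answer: 4579/2 ≈ 2289.5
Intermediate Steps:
G(t, I) = -½ + t
z = -7/2 (z = -½ - 3 = -7/2 ≈ -3.5000)
B = -11/2 (B = -2 - 7/2 = -11/2 ≈ -5.5000)
-(-85)*27 + B = -(-85)*27 - 11/2 = -85*(-27) - 11/2 = 2295 - 11/2 = 4579/2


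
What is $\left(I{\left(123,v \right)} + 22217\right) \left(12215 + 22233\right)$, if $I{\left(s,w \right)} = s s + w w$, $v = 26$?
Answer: $1309781856$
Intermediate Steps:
$I{\left(s,w \right)} = s^{2} + w^{2}$
$\left(I{\left(123,v \right)} + 22217\right) \left(12215 + 22233\right) = \left(\left(123^{2} + 26^{2}\right) + 22217\right) \left(12215 + 22233\right) = \left(\left(15129 + 676\right) + 22217\right) 34448 = \left(15805 + 22217\right) 34448 = 38022 \cdot 34448 = 1309781856$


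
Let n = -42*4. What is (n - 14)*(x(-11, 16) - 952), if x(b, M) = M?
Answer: 170352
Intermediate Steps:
n = -168
(n - 14)*(x(-11, 16) - 952) = (-168 - 14)*(16 - 952) = -182*(-936) = 170352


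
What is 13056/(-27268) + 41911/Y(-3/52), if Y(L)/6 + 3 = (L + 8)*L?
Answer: -22727518648/11249253 ≈ -2020.4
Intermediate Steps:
Y(L) = -18 + 6*L*(8 + L) (Y(L) = -18 + 6*((L + 8)*L) = -18 + 6*((8 + L)*L) = -18 + 6*(L*(8 + L)) = -18 + 6*L*(8 + L))
13056/(-27268) + 41911/Y(-3/52) = 13056/(-27268) + 41911/(-18 + 6*(-3/52)**2 + 48*(-3/52)) = 13056*(-1/27268) + 41911/(-18 + 6*(-3*1/52)**2 + 48*(-3*1/52)) = -192/401 + 41911/(-18 + 6*(-3/52)**2 + 48*(-3/52)) = -192/401 + 41911/(-18 + 6*(9/2704) - 36/13) = -192/401 + 41911/(-18 + 27/1352 - 36/13) = -192/401 + 41911/(-28053/1352) = -192/401 + 41911*(-1352/28053) = -192/401 - 56663672/28053 = -22727518648/11249253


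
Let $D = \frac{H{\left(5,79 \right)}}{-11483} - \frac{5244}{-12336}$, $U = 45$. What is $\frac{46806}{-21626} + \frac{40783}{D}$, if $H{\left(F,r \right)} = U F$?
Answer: $\frac{473229511880153}{4705395893} \approx 1.0057 \cdot 10^{5}$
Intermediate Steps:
$H{\left(F,r \right)} = 45 F$
$D = \frac{4786771}{11804524}$ ($D = \frac{45 \cdot 5}{-11483} - \frac{5244}{-12336} = 225 \left(- \frac{1}{11483}\right) - - \frac{437}{1028} = - \frac{225}{11483} + \frac{437}{1028} = \frac{4786771}{11804524} \approx 0.4055$)
$\frac{46806}{-21626} + \frac{40783}{D} = \frac{46806}{-21626} + \frac{40783}{\frac{4786771}{11804524}} = 46806 \left(- \frac{1}{21626}\right) + 40783 \cdot \frac{11804524}{4786771} = - \frac{23403}{10813} + \frac{481423902292}{4786771} = \frac{473229511880153}{4705395893}$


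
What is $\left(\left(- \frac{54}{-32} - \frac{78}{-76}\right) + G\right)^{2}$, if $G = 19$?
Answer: $\frac{43573201}{92416} \approx 471.49$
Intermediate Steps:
$\left(\left(- \frac{54}{-32} - \frac{78}{-76}\right) + G\right)^{2} = \left(\left(- \frac{54}{-32} - \frac{78}{-76}\right) + 19\right)^{2} = \left(\left(\left(-54\right) \left(- \frac{1}{32}\right) - - \frac{39}{38}\right) + 19\right)^{2} = \left(\left(\frac{27}{16} + \frac{39}{38}\right) + 19\right)^{2} = \left(\frac{825}{304} + 19\right)^{2} = \left(\frac{6601}{304}\right)^{2} = \frac{43573201}{92416}$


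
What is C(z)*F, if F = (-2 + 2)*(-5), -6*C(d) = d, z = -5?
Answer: 0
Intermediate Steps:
C(d) = -d/6
F = 0 (F = 0*(-5) = 0)
C(z)*F = -⅙*(-5)*0 = (⅚)*0 = 0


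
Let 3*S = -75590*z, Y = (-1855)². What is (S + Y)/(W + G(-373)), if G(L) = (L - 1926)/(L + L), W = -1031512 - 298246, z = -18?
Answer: -2905345490/991997169 ≈ -2.9288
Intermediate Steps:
W = -1329758
Y = 3441025
G(L) = (-1926 + L)/(2*L) (G(L) = (-1926 + L)/((2*L)) = (-1926 + L)*(1/(2*L)) = (-1926 + L)/(2*L))
S = 453540 (S = (-75590*(-18))/3 = (⅓)*1360620 = 453540)
(S + Y)/(W + G(-373)) = (453540 + 3441025)/(-1329758 + (½)*(-1926 - 373)/(-373)) = 3894565/(-1329758 + (½)*(-1/373)*(-2299)) = 3894565/(-1329758 + 2299/746) = 3894565/(-991997169/746) = 3894565*(-746/991997169) = -2905345490/991997169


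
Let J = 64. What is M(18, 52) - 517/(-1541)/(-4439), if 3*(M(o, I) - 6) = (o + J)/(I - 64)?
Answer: 458304127/123128982 ≈ 3.7221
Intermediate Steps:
M(o, I) = 6 + (64 + o)/(3*(-64 + I)) (M(o, I) = 6 + ((o + 64)/(I - 64))/3 = 6 + ((64 + o)/(-64 + I))/3 = 6 + (64 + o)/(3*(-64 + I)))
M(18, 52) - 517/(-1541)/(-4439) = (-1088 + 18 + 18*52)/(3*(-64 + 52)) - 517/(-1541)/(-4439) = (⅓)*(-1088 + 18 + 936)/(-12) - 517*(-1/1541)*(-1)/4439 = (⅓)*(-1/12)*(-134) - (-517)*(-1)/(1541*4439) = 67/18 - 1*517/6840499 = 67/18 - 517/6840499 = 458304127/123128982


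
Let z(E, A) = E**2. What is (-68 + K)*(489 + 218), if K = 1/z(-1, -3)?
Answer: -47369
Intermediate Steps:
K = 1 (K = 1/((-1)**2) = 1/1 = 1)
(-68 + K)*(489 + 218) = (-68 + 1)*(489 + 218) = -67*707 = -47369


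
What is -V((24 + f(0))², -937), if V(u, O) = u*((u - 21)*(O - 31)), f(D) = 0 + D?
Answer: 309450240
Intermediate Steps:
f(D) = D
V(u, O) = u*(-31 + O)*(-21 + u) (V(u, O) = u*((-21 + u)*(-31 + O)) = u*((-31 + O)*(-21 + u)) = u*(-31 + O)*(-21 + u))
-V((24 + f(0))², -937) = -(24 + 0)²*(651 - 31*(24 + 0)² - 21*(-937) - 937*(24 + 0)²) = -24²*(651 - 31*24² + 19677 - 937*24²) = -576*(651 - 31*576 + 19677 - 937*576) = -576*(651 - 17856 + 19677 - 539712) = -576*(-537240) = -1*(-309450240) = 309450240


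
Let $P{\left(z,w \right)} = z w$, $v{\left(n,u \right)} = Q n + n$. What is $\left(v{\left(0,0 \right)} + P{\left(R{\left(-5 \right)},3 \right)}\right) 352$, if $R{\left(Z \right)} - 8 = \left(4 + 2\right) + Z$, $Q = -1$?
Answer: $9504$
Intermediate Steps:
$v{\left(n,u \right)} = 0$ ($v{\left(n,u \right)} = - n + n = 0$)
$R{\left(Z \right)} = 14 + Z$ ($R{\left(Z \right)} = 8 + \left(\left(4 + 2\right) + Z\right) = 8 + \left(6 + Z\right) = 14 + Z$)
$P{\left(z,w \right)} = w z$
$\left(v{\left(0,0 \right)} + P{\left(R{\left(-5 \right)},3 \right)}\right) 352 = \left(0 + 3 \left(14 - 5\right)\right) 352 = \left(0 + 3 \cdot 9\right) 352 = \left(0 + 27\right) 352 = 27 \cdot 352 = 9504$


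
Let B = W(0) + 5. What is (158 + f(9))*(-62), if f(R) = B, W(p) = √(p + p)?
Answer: -10106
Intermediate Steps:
W(p) = √2*√p (W(p) = √(2*p) = √2*√p)
B = 5 (B = √2*√0 + 5 = √2*0 + 5 = 0 + 5 = 5)
f(R) = 5
(158 + f(9))*(-62) = (158 + 5)*(-62) = 163*(-62) = -10106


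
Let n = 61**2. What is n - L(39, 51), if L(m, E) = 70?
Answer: 3651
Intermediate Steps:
n = 3721
n - L(39, 51) = 3721 - 1*70 = 3721 - 70 = 3651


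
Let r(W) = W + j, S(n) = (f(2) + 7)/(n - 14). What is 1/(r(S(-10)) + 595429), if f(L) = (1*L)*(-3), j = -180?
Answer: 24/14285975 ≈ 1.6800e-6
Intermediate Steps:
f(L) = -3*L (f(L) = L*(-3) = -3*L)
S(n) = 1/(-14 + n) (S(n) = (-3*2 + 7)/(n - 14) = (-6 + 7)/(-14 + n) = 1/(-14 + n))
r(W) = -180 + W (r(W) = W - 180 = -180 + W)
1/(r(S(-10)) + 595429) = 1/((-180 + 1/(-14 - 10)) + 595429) = 1/((-180 + 1/(-24)) + 595429) = 1/((-180 - 1/24) + 595429) = 1/(-4321/24 + 595429) = 1/(14285975/24) = 24/14285975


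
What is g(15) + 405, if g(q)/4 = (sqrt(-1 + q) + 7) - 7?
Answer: 405 + 4*sqrt(14) ≈ 419.97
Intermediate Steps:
g(q) = 4*sqrt(-1 + q) (g(q) = 4*((sqrt(-1 + q) + 7) - 7) = 4*((7 + sqrt(-1 + q)) - 7) = 4*sqrt(-1 + q))
g(15) + 405 = 4*sqrt(-1 + 15) + 405 = 4*sqrt(14) + 405 = 405 + 4*sqrt(14)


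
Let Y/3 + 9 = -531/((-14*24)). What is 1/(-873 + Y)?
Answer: -112/100269 ≈ -0.0011170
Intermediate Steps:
Y = -2493/112 (Y = -27 + 3*(-531/((-14*24))) = -27 + 3*(-531/(-336)) = -27 + 3*(-531*(-1/336)) = -27 + 3*(177/112) = -27 + 531/112 = -2493/112 ≈ -22.259)
1/(-873 + Y) = 1/(-873 - 2493/112) = 1/(-100269/112) = -112/100269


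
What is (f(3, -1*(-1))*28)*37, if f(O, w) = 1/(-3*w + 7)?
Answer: 259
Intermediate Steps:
f(O, w) = 1/(7 - 3*w)
(f(3, -1*(-1))*28)*37 = (-1/(-7 + 3*(-1*(-1)))*28)*37 = (-1/(-7 + 3*1)*28)*37 = (-1/(-7 + 3)*28)*37 = (-1/(-4)*28)*37 = (-1*(-¼)*28)*37 = ((¼)*28)*37 = 7*37 = 259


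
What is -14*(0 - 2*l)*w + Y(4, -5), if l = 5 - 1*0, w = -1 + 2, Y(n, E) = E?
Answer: 135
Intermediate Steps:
w = 1
l = 5 (l = 5 + 0 = 5)
-14*(0 - 2*l)*w + Y(4, -5) = -14*(0 - 2*5) - 5 = -14*(0 - 10) - 5 = -(-140) - 5 = -14*(-10) - 5 = 140 - 5 = 135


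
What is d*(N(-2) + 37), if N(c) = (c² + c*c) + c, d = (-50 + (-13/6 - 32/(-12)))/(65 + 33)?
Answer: -4257/196 ≈ -21.719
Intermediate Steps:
d = -99/196 (d = (-50 + (-13*⅙ - 32*(-1/12)))/98 = (-50 + (-13/6 + 8/3))*(1/98) = (-50 + ½)*(1/98) = -99/2*1/98 = -99/196 ≈ -0.50510)
N(c) = c + 2*c² (N(c) = (c² + c²) + c = 2*c² + c = c + 2*c²)
d*(N(-2) + 37) = -99*(-2*(1 + 2*(-2)) + 37)/196 = -99*(-2*(1 - 4) + 37)/196 = -99*(-2*(-3) + 37)/196 = -99*(6 + 37)/196 = -99/196*43 = -4257/196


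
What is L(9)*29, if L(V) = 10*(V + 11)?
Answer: 5800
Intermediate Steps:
L(V) = 110 + 10*V (L(V) = 10*(11 + V) = 110 + 10*V)
L(9)*29 = (110 + 10*9)*29 = (110 + 90)*29 = 200*29 = 5800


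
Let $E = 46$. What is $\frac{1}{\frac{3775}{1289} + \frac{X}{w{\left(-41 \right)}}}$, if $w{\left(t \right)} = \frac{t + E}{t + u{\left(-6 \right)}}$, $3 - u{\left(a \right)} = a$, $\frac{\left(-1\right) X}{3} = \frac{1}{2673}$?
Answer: $\frac{5742495}{16858873} \approx 0.34062$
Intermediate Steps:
$X = - \frac{1}{891}$ ($X = - \frac{3}{2673} = \left(-3\right) \frac{1}{2673} = - \frac{1}{891} \approx -0.0011223$)
$u{\left(a \right)} = 3 - a$
$w{\left(t \right)} = \frac{46 + t}{9 + t}$ ($w{\left(t \right)} = \frac{t + 46}{t + \left(3 - -6\right)} = \frac{46 + t}{t + \left(3 + 6\right)} = \frac{46 + t}{t + 9} = \frac{46 + t}{9 + t}$)
$\frac{1}{\frac{3775}{1289} + \frac{X}{w{\left(-41 \right)}}} = \frac{1}{\frac{3775}{1289} - \frac{1}{891 \frac{46 - 41}{9 - 41}}} = \frac{1}{3775 \cdot \frac{1}{1289} - \frac{1}{891 \frac{1}{-32} \cdot 5}} = \frac{1}{\frac{3775}{1289} - \frac{1}{891 \left(\left(- \frac{1}{32}\right) 5\right)}} = \frac{1}{\frac{3775}{1289} - \frac{1}{891 \left(- \frac{5}{32}\right)}} = \frac{1}{\frac{3775}{1289} - - \frac{32}{4455}} = \frac{1}{\frac{3775}{1289} + \frac{32}{4455}} = \frac{1}{\frac{16858873}{5742495}} = \frac{5742495}{16858873}$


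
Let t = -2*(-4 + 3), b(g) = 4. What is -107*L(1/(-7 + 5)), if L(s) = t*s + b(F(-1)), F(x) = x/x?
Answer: -321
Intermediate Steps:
F(x) = 1
t = 2 (t = -2*(-1) = 2)
L(s) = 4 + 2*s (L(s) = 2*s + 4 = 4 + 2*s)
-107*L(1/(-7 + 5)) = -107*(4 + 2/(-7 + 5)) = -107*(4 + 2/(-2)) = -107*(4 + 2*(-½)) = -107*(4 - 1) = -107*3 = -321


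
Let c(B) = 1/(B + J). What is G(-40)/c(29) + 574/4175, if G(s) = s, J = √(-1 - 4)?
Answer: -4842426/4175 - 40*I*√5 ≈ -1159.9 - 89.443*I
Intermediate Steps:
J = I*√5 (J = √(-5) = I*√5 ≈ 2.2361*I)
c(B) = 1/(B + I*√5)
G(-40)/c(29) + 574/4175 = -(1160 + 40*I*√5) + 574/4175 = -40*(29 + I*√5) + 574*(1/4175) = (-1160 - 40*I*√5) + 574/4175 = -4842426/4175 - 40*I*√5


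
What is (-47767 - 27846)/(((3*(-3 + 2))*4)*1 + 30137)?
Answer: -75613/30125 ≈ -2.5100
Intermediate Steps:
(-47767 - 27846)/(((3*(-3 + 2))*4)*1 + 30137) = -75613/(((3*(-1))*4)*1 + 30137) = -75613/(-3*4*1 + 30137) = -75613/(-12*1 + 30137) = -75613/(-12 + 30137) = -75613/30125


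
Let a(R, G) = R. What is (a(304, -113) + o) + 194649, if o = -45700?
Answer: 149253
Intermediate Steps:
(a(304, -113) + o) + 194649 = (304 - 45700) + 194649 = -45396 + 194649 = 149253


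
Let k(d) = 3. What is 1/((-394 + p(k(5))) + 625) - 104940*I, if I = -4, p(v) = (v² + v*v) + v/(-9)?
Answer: 313140963/746 ≈ 4.1976e+5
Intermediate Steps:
p(v) = 2*v² - v/9 (p(v) = (v² + v²) + v*(-⅑) = 2*v² - v/9)
1/((-394 + p(k(5))) + 625) - 104940*I = 1/((-394 + (⅑)*3*(-1 + 18*3)) + 625) - 104940*(-4) = 1/((-394 + (⅑)*3*(-1 + 54)) + 625) - 1060*(-396) = 1/((-394 + (⅑)*3*53) + 625) + 419760 = 1/((-394 + 53/3) + 625) + 419760 = 1/(-1129/3 + 625) + 419760 = 1/(746/3) + 419760 = 3/746 + 419760 = 313140963/746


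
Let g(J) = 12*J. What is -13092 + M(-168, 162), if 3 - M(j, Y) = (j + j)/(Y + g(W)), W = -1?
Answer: -327169/25 ≈ -13087.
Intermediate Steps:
M(j, Y) = 3 - 2*j/(-12 + Y) (M(j, Y) = 3 - (j + j)/(Y + 12*(-1)) = 3 - 2*j/(Y - 12) = 3 - 2*j/(-12 + Y))
-13092 + M(-168, 162) = -13092 + (-36 - 2*(-168) + 3*162)/(-12 + 162) = -13092 + (-36 + 336 + 486)/150 = -13092 + (1/150)*786 = -13092 + 131/25 = -327169/25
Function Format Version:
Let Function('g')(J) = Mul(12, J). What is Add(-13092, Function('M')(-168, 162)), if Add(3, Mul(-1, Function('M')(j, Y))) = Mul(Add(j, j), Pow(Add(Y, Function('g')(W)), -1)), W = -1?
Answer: Rational(-327169, 25) ≈ -13087.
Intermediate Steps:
Function('M')(j, Y) = Add(3, Mul(-2, j, Pow(Add(-12, Y), -1))) (Function('M')(j, Y) = Add(3, Mul(-1, Mul(Add(j, j), Pow(Add(Y, Mul(12, -1)), -1)))) = Add(3, Mul(-1, Mul(Mul(2, j), Pow(Add(Y, -12), -1)))) = Add(3, Mul(-1, Mul(Mul(2, j), Pow(Add(-12, Y), -1)))) = Add(3, Mul(-1, Mul(2, j, Pow(Add(-12, Y), -1)))) = Add(3, Mul(-2, j, Pow(Add(-12, Y), -1))))
Add(-13092, Function('M')(-168, 162)) = Add(-13092, Mul(Pow(Add(-12, 162), -1), Add(-36, Mul(-2, -168), Mul(3, 162)))) = Add(-13092, Mul(Pow(150, -1), Add(-36, 336, 486))) = Add(-13092, Mul(Rational(1, 150), 786)) = Add(-13092, Rational(131, 25)) = Rational(-327169, 25)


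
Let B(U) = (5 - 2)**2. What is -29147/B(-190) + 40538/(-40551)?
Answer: -394101613/121653 ≈ -3239.6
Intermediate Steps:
B(U) = 9 (B(U) = 3**2 = 9)
-29147/B(-190) + 40538/(-40551) = -29147/9 + 40538/(-40551) = -29147*1/9 + 40538*(-1/40551) = -29147/9 - 40538/40551 = -394101613/121653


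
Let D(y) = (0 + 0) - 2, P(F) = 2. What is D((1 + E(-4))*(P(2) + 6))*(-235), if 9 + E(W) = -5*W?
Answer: 470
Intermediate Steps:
E(W) = -9 - 5*W
D(y) = -2 (D(y) = 0 - 2 = -2)
D((1 + E(-4))*(P(2) + 6))*(-235) = -2*(-235) = 470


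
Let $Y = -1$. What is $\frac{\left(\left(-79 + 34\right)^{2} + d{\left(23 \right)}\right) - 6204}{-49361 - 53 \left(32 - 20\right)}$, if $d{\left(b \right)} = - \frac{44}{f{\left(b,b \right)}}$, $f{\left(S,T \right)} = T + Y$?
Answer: $\frac{4181}{49997} \approx 0.083625$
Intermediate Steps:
$f{\left(S,T \right)} = -1 + T$ ($f{\left(S,T \right)} = T - 1 = -1 + T$)
$d{\left(b \right)} = - \frac{44}{-1 + b}$
$\frac{\left(\left(-79 + 34\right)^{2} + d{\left(23 \right)}\right) - 6204}{-49361 - 53 \left(32 - 20\right)} = \frac{\left(\left(-79 + 34\right)^{2} - \frac{44}{-1 + 23}\right) - 6204}{-49361 - 53 \left(32 - 20\right)} = \frac{\left(\left(-45\right)^{2} - \frac{44}{22}\right) - 6204}{-49361 - 636} = \frac{\left(2025 - 2\right) - 6204}{-49361 - 636} = \frac{\left(2025 - 2\right) - 6204}{-49997} = \left(2023 - 6204\right) \left(- \frac{1}{49997}\right) = \left(-4181\right) \left(- \frac{1}{49997}\right) = \frac{4181}{49997}$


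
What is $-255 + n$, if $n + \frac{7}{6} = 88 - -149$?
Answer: $- \frac{115}{6} \approx -19.167$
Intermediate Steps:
$n = \frac{1415}{6}$ ($n = - \frac{7}{6} + \left(88 - -149\right) = - \frac{7}{6} + \left(88 + 149\right) = - \frac{7}{6} + 237 = \frac{1415}{6} \approx 235.83$)
$-255 + n = -255 + \frac{1415}{6} = - \frac{115}{6}$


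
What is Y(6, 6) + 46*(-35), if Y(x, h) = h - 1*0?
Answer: -1604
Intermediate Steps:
Y(x, h) = h (Y(x, h) = h + 0 = h)
Y(6, 6) + 46*(-35) = 6 + 46*(-35) = 6 - 1610 = -1604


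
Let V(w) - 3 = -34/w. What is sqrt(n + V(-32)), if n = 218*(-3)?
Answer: I*sqrt(10399)/4 ≈ 25.494*I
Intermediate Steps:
V(w) = 3 - 34/w
n = -654
sqrt(n + V(-32)) = sqrt(-654 + (3 - 34/(-32))) = sqrt(-654 + (3 - 34*(-1/32))) = sqrt(-654 + (3 + 17/16)) = sqrt(-654 + 65/16) = sqrt(-10399/16) = I*sqrt(10399)/4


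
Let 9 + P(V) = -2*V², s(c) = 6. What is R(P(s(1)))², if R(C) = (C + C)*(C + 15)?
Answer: 114318864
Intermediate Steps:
P(V) = -9 - 2*V²
R(C) = 2*C*(15 + C) (R(C) = (2*C)*(15 + C) = 2*C*(15 + C))
R(P(s(1)))² = (2*(-9 - 2*6²)*(15 + (-9 - 2*6²)))² = (2*(-9 - 2*36)*(15 + (-9 - 2*36)))² = (2*(-9 - 72)*(15 + (-9 - 72)))² = (2*(-81)*(15 - 81))² = (2*(-81)*(-66))² = 10692² = 114318864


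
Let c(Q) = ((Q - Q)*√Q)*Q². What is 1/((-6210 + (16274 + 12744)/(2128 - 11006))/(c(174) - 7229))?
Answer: 32089531/27580699 ≈ 1.1635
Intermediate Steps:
c(Q) = 0 (c(Q) = (0*√Q)*Q² = 0*Q² = 0)
1/((-6210 + (16274 + 12744)/(2128 - 11006))/(c(174) - 7229)) = 1/((-6210 + (16274 + 12744)/(2128 - 11006))/(0 - 7229)) = 1/((-6210 + 29018/(-8878))/(-7229)) = 1/((-6210 + 29018*(-1/8878))*(-1/7229)) = 1/((-6210 - 14509/4439)*(-1/7229)) = 1/(-27580699/4439*(-1/7229)) = 1/(27580699/32089531) = 32089531/27580699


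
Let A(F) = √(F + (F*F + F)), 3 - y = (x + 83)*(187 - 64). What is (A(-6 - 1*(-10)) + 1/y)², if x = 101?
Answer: 12289719385/512071641 - 4*√6/22629 ≈ 24.000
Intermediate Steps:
y = -22629 (y = 3 - (101 + 83)*(187 - 64) = 3 - 184*123 = 3 - 1*22632 = 3 - 22632 = -22629)
A(F) = √(F² + 2*F) (A(F) = √(F + (F² + F)) = √(F + (F + F²)) = √(F² + 2*F))
(A(-6 - 1*(-10)) + 1/y)² = (√((-6 - 1*(-10))*(2 + (-6 - 1*(-10)))) + 1/(-22629))² = (√((-6 + 10)*(2 + (-6 + 10))) - 1/22629)² = (√(4*(2 + 4)) - 1/22629)² = (√(4*6) - 1/22629)² = (√24 - 1/22629)² = (2*√6 - 1/22629)² = (-1/22629 + 2*√6)²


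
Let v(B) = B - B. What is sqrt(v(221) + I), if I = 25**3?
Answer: 125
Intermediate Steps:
v(B) = 0
I = 15625
sqrt(v(221) + I) = sqrt(0 + 15625) = sqrt(15625) = 125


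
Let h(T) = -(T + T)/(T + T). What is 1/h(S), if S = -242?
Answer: -1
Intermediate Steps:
h(T) = -1 (h(T) = -2*T/(2*T) = -2*T*1/(2*T) = -1*1 = -1)
1/h(S) = 1/(-1) = -1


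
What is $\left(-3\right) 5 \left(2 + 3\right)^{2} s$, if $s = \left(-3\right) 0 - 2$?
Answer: $750$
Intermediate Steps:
$s = -2$ ($s = 0 - 2 = -2$)
$\left(-3\right) 5 \left(2 + 3\right)^{2} s = \left(-3\right) 5 \left(2 + 3\right)^{2} \left(-2\right) = - 15 \cdot 5^{2} \left(-2\right) = \left(-15\right) 25 \left(-2\right) = \left(-375\right) \left(-2\right) = 750$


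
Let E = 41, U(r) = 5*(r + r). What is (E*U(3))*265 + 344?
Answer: 326294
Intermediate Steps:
U(r) = 10*r (U(r) = 5*(2*r) = 10*r)
(E*U(3))*265 + 344 = (41*(10*3))*265 + 344 = (41*30)*265 + 344 = 1230*265 + 344 = 325950 + 344 = 326294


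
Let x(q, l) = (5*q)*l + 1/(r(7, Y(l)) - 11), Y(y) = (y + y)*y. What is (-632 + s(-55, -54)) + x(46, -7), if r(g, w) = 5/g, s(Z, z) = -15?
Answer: -162511/72 ≈ -2257.1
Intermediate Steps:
Y(y) = 2*y**2 (Y(y) = (2*y)*y = 2*y**2)
x(q, l) = -7/72 + 5*l*q (x(q, l) = (5*q)*l + 1/(5/7 - 11) = 5*l*q + 1/(5*(1/7) - 11) = 5*l*q + 1/(5/7 - 11) = 5*l*q + 1/(-72/7) = 5*l*q - 7/72 = -7/72 + 5*l*q)
(-632 + s(-55, -54)) + x(46, -7) = (-632 - 15) + (-7/72 + 5*(-7)*46) = -647 + (-7/72 - 1610) = -647 - 115927/72 = -162511/72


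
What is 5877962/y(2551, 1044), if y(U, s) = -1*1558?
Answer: -2938981/779 ≈ -3772.8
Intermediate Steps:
y(U, s) = -1558
5877962/y(2551, 1044) = 5877962/(-1558) = 5877962*(-1/1558) = -2938981/779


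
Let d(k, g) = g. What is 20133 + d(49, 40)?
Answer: 20173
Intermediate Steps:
20133 + d(49, 40) = 20133 + 40 = 20173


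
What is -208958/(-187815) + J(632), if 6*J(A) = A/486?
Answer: 60668384/45639045 ≈ 1.3293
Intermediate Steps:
J(A) = A/2916 (J(A) = (A/486)/6 = A/2916)
-208958/(-187815) + J(632) = -208958/(-187815) + (1/2916)*632 = -208958*(-1/187815) + 158/729 = 208958/187815 + 158/729 = 60668384/45639045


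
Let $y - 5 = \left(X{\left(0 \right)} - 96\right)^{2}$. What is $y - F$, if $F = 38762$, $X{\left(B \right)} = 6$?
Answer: $-30657$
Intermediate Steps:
$y = 8105$ ($y = 5 + \left(6 - 96\right)^{2} = 5 + \left(-90\right)^{2} = 5 + 8100 = 8105$)
$y - F = 8105 - 38762 = -30657$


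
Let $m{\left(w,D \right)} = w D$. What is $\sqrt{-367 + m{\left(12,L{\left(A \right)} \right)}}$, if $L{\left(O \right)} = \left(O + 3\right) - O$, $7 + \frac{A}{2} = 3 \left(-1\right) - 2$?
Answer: $i \sqrt{331} \approx 18.193 i$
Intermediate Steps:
$A = -24$ ($A = -14 + 2 \left(3 \left(-1\right) - 2\right) = -14 + 2 \left(-3 - 2\right) = -14 + 2 \left(-5\right) = -14 - 10 = -24$)
$L{\left(O \right)} = 3$ ($L{\left(O \right)} = \left(3 + O\right) - O = 3$)
$m{\left(w,D \right)} = D w$
$\sqrt{-367 + m{\left(12,L{\left(A \right)} \right)}} = \sqrt{-367 + 3 \cdot 12} = \sqrt{-367 + 36} = \sqrt{-331} = i \sqrt{331}$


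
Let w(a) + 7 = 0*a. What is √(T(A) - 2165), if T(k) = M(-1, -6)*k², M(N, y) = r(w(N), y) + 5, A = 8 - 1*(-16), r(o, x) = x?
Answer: I*√2741 ≈ 52.355*I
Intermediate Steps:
w(a) = -7 (w(a) = -7 + 0*a = -7 + 0 = -7)
A = 24 (A = 8 + 16 = 24)
M(N, y) = 5 + y (M(N, y) = y + 5 = 5 + y)
T(k) = -k² (T(k) = (5 - 6)*k² = -k²)
√(T(A) - 2165) = √(-1*24² - 2165) = √(-1*576 - 2165) = √(-576 - 2165) = √(-2741) = I*√2741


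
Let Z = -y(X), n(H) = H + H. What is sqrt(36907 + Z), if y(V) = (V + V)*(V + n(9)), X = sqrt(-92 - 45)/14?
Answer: sqrt(7234046 - 504*I*sqrt(137))/14 ≈ 192.12 - 0.078333*I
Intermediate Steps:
n(H) = 2*H
X = I*sqrt(137)/14 (X = sqrt(-137)*(1/14) = (I*sqrt(137))*(1/14) = I*sqrt(137)/14 ≈ 0.83605*I)
y(V) = 2*V*(18 + V) (y(V) = (V + V)*(V + 2*9) = (2*V)*(V + 18) = (2*V)*(18 + V) = 2*V*(18 + V))
Z = -I*sqrt(137)*(18 + I*sqrt(137)/14)/7 (Z = -2*I*sqrt(137)/14*(18 + I*sqrt(137)/14) = -I*sqrt(137)*(18 + I*sqrt(137)/14)/7 ≈ 1.398 - 30.098*I)
sqrt(36907 + Z) = sqrt(36907 + (137/98 - 18*I*sqrt(137)/7)) = sqrt(3617023/98 - 18*I*sqrt(137)/7)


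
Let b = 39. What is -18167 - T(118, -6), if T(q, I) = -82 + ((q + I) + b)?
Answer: -18236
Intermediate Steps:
T(q, I) = -43 + I + q (T(q, I) = -82 + ((q + I) + 39) = -82 + ((I + q) + 39) = -82 + (39 + I + q) = -43 + I + q)
-18167 - T(118, -6) = -18167 - (-43 - 6 + 118) = -18167 - 1*69 = -18167 - 69 = -18236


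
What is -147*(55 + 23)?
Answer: -11466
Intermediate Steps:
-147*(55 + 23) = -147*78 = -11466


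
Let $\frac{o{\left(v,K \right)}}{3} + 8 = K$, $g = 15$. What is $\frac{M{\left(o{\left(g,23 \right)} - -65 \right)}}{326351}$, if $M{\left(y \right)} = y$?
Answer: $\frac{110}{326351} \approx 0.00033706$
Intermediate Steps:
$o{\left(v,K \right)} = -24 + 3 K$
$\frac{M{\left(o{\left(g,23 \right)} - -65 \right)}}{326351} = \frac{\left(-24 + 3 \cdot 23\right) - -65}{326351} = \left(\left(-24 + 69\right) + 65\right) \frac{1}{326351} = \left(45 + 65\right) \frac{1}{326351} = 110 \cdot \frac{1}{326351} = \frac{110}{326351}$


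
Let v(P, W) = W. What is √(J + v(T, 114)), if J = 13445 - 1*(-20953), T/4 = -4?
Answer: 4*√2157 ≈ 185.77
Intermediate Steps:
T = -16 (T = 4*(-4) = -16)
J = 34398 (J = 13445 + 20953 = 34398)
√(J + v(T, 114)) = √(34398 + 114) = √34512 = 4*√2157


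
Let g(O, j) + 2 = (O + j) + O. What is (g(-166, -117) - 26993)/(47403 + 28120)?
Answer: -27444/75523 ≈ -0.36339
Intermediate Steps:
g(O, j) = -2 + j + 2*O (g(O, j) = -2 + ((O + j) + O) = -2 + (j + 2*O) = -2 + j + 2*O)
(g(-166, -117) - 26993)/(47403 + 28120) = ((-2 - 117 + 2*(-166)) - 26993)/(47403 + 28120) = ((-2 - 117 - 332) - 26993)/75523 = (-451 - 26993)*(1/75523) = -27444*1/75523 = -27444/75523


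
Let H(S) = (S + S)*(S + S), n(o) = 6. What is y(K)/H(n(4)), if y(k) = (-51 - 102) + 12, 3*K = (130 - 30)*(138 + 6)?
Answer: -47/48 ≈ -0.97917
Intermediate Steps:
K = 4800 (K = ((130 - 30)*(138 + 6))/3 = (100*144)/3 = (1/3)*14400 = 4800)
H(S) = 4*S**2 (H(S) = (2*S)*(2*S) = 4*S**2)
y(k) = -141 (y(k) = -153 + 12 = -141)
y(K)/H(n(4)) = -141/(4*6**2) = -141/(4*36) = -141/144 = -141*1/144 = -47/48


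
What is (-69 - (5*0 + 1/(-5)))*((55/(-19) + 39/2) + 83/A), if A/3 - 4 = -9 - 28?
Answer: -2040436/1881 ≈ -1084.8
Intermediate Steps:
A = -99 (A = 12 + 3*(-9 - 28) = 12 + 3*(-37) = 12 - 111 = -99)
(-69 - (5*0 + 1/(-5)))*((55/(-19) + 39/2) + 83/A) = (-69 - (5*0 + 1/(-5)))*((55/(-19) + 39/2) + 83/(-99)) = (-69 - (0 - ⅕))*((55*(-1/19) + 39*(½)) + 83*(-1/99)) = (-69 - 1*(-⅕))*((-55/19 + 39/2) - 83/99) = (-69 + ⅕)*(631/38 - 83/99) = -344/5*59315/3762 = -2040436/1881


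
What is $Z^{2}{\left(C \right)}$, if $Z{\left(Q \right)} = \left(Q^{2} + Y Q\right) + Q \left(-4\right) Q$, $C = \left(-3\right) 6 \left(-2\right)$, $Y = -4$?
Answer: $16257024$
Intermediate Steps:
$C = 36$ ($C = \left(-18\right) \left(-2\right) = 36$)
$Z{\left(Q \right)} = - 4 Q - 3 Q^{2}$ ($Z{\left(Q \right)} = \left(Q^{2} - 4 Q\right) + Q \left(-4\right) Q = \left(Q^{2} - 4 Q\right) + - 4 Q Q = \left(Q^{2} - 4 Q\right) - 4 Q^{2} = - 4 Q - 3 Q^{2}$)
$Z^{2}{\left(C \right)} = \left(\left(-1\right) 36 \left(4 + 3 \cdot 36\right)\right)^{2} = \left(\left(-1\right) 36 \left(4 + 108\right)\right)^{2} = \left(\left(-1\right) 36 \cdot 112\right)^{2} = \left(-4032\right)^{2} = 16257024$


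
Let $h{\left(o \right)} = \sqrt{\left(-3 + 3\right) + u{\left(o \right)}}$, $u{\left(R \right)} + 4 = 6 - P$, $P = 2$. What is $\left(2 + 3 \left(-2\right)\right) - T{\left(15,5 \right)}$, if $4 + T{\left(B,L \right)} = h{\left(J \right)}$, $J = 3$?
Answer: $0$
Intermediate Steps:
$u{\left(R \right)} = 0$ ($u{\left(R \right)} = -4 + \left(6 - 2\right) = -4 + 4 = 0$)
$h{\left(o \right)} = 0$ ($h{\left(o \right)} = \sqrt{\left(-3 + 3\right) + 0} = \sqrt{0 + 0} = \sqrt{0} = 0$)
$T{\left(B,L \right)} = -4$ ($T{\left(B,L \right)} = -4 + 0 = -4$)
$\left(2 + 3 \left(-2\right)\right) - T{\left(15,5 \right)} = \left(2 + 3 \left(-2\right)\right) - -4 = \left(2 - 6\right) + 4 = -4 + 4 = 0$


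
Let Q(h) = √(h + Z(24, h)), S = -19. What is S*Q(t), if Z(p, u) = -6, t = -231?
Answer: -19*I*√237 ≈ -292.5*I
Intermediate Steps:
Q(h) = √(-6 + h) (Q(h) = √(h - 6) = √(-6 + h))
S*Q(t) = -19*√(-6 - 231) = -19*I*√237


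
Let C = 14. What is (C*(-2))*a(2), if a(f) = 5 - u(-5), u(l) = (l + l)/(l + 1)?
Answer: -70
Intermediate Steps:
u(l) = 2*l/(1 + l) (u(l) = (2*l)/(1 + l) = 2*l/(1 + l))
a(f) = 5/2 (a(f) = 5 - 2*(-5)/(1 - 5) = 5 - 2*(-5)/(-4) = 5 - 2*(-5)*(-1)/4 = 5 - 1*5/2 = 5 - 5/2 = 5/2)
(C*(-2))*a(2) = (14*(-2))*(5/2) = -28*5/2 = -70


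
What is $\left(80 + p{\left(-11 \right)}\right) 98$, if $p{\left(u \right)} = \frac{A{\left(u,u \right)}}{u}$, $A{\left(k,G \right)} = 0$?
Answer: $7840$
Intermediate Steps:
$p{\left(u \right)} = 0$ ($p{\left(u \right)} = \frac{0}{u} = 0$)
$\left(80 + p{\left(-11 \right)}\right) 98 = \left(80 + 0\right) 98 = 80 \cdot 98 = 7840$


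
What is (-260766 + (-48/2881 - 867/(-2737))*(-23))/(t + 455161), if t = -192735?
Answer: -5259007125/5292345142 ≈ -0.99370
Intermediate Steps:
(-260766 + (-48/2881 - 867/(-2737))*(-23))/(t + 455161) = (-260766 + (-48/2881 - 867/(-2737))*(-23))/(-192735 + 455161) = (-260766 + (-48*1/2881 - 867*(-1/2737))*(-23))/262426 = (-260766 + (-48/2881 + 51/161)*(-23))*(1/262426) = (-260766 + (139203/463841)*(-23))*(1/262426) = (-260766 - 139203/20167)*(1/262426) = -5259007125/20167*1/262426 = -5259007125/5292345142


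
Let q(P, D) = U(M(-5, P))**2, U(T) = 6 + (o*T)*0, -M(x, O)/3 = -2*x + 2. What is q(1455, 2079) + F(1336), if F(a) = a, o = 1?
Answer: 1372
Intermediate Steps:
M(x, O) = -6 + 6*x (M(x, O) = -3*(-2*x + 2) = -3*(2 - 2*x) = -6 + 6*x)
U(T) = 6 (U(T) = 6 + (1*T)*0 = 6 + T*0 = 6 + 0 = 6)
q(P, D) = 36 (q(P, D) = 6**2 = 36)
q(1455, 2079) + F(1336) = 36 + 1336 = 1372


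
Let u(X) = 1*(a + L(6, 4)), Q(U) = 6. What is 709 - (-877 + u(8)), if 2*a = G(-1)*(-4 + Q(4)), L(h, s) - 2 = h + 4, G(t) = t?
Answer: 1575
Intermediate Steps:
L(h, s) = 6 + h (L(h, s) = 2 + (h + 4) = 2 + (4 + h) = 6 + h)
a = -1 (a = (-(-4 + 6))/2 = (-1*2)/2 = (½)*(-2) = -1)
u(X) = 11 (u(X) = 1*(-1 + (6 + 6)) = 1*(-1 + 12) = 1*11 = 11)
709 - (-877 + u(8)) = 709 - (-877 + 11) = 709 - 1*(-866) = 709 + 866 = 1575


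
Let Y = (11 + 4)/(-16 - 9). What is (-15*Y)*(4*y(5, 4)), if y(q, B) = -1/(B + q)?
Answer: -4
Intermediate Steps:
Y = -⅗ (Y = 15/(-25) = 15*(-1/25) = -⅗ ≈ -0.60000)
(-15*Y)*(4*y(5, 4)) = (-15*(-⅗))*(4*(-1/(4 + 5))) = 9*(4*(-1/9)) = 9*(4*(-1*⅑)) = 9*(4*(-⅑)) = 9*(-4/9) = -4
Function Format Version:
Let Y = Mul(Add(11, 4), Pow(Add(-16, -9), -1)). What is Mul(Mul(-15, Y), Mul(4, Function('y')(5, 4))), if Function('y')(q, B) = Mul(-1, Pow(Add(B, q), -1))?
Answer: -4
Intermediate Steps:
Y = Rational(-3, 5) (Y = Mul(15, Pow(-25, -1)) = Mul(15, Rational(-1, 25)) = Rational(-3, 5) ≈ -0.60000)
Mul(Mul(-15, Y), Mul(4, Function('y')(5, 4))) = Mul(Mul(-15, Rational(-3, 5)), Mul(4, Mul(-1, Pow(Add(4, 5), -1)))) = Mul(9, Mul(4, Mul(-1, Pow(9, -1)))) = Mul(9, Mul(4, Mul(-1, Rational(1, 9)))) = Mul(9, Mul(4, Rational(-1, 9))) = Mul(9, Rational(-4, 9)) = -4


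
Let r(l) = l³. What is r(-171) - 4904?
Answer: -5005115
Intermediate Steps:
r(-171) - 4904 = (-171)³ - 4904 = -5000211 - 4904 = -5005115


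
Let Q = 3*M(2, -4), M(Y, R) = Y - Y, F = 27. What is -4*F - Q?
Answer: -108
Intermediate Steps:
M(Y, R) = 0
Q = 0 (Q = 3*0 = 0)
-4*F - Q = -4*27 - 1*0 = -108 + 0 = -108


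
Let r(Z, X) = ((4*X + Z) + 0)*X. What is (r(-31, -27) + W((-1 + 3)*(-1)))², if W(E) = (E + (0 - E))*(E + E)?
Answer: 14085009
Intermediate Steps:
r(Z, X) = X*(Z + 4*X) (r(Z, X) = ((Z + 4*X) + 0)*X = (Z + 4*X)*X = X*(Z + 4*X))
W(E) = 0 (W(E) = (E - E)*(2*E) = 0*(2*E) = 0)
(r(-31, -27) + W((-1 + 3)*(-1)))² = (-27*(-31 + 4*(-27)) + 0)² = (-27*(-31 - 108) + 0)² = (-27*(-139) + 0)² = (3753 + 0)² = 3753² = 14085009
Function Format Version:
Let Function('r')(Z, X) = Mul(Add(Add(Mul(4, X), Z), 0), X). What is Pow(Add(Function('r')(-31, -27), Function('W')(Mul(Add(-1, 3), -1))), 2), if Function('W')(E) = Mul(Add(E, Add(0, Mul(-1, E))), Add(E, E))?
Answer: 14085009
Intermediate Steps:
Function('r')(Z, X) = Mul(X, Add(Z, Mul(4, X))) (Function('r')(Z, X) = Mul(Add(Add(Z, Mul(4, X)), 0), X) = Mul(Add(Z, Mul(4, X)), X) = Mul(X, Add(Z, Mul(4, X))))
Function('W')(E) = 0 (Function('W')(E) = Mul(Add(E, Mul(-1, E)), Mul(2, E)) = Mul(0, Mul(2, E)) = 0)
Pow(Add(Function('r')(-31, -27), Function('W')(Mul(Add(-1, 3), -1))), 2) = Pow(Add(Mul(-27, Add(-31, Mul(4, -27))), 0), 2) = Pow(Add(Mul(-27, Add(-31, -108)), 0), 2) = Pow(Add(Mul(-27, -139), 0), 2) = Pow(Add(3753, 0), 2) = Pow(3753, 2) = 14085009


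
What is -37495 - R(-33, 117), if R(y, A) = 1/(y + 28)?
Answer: -187474/5 ≈ -37495.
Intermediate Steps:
R(y, A) = 1/(28 + y)
-37495 - R(-33, 117) = -37495 - 1/(28 - 33) = -37495 - 1/(-5) = -37495 - 1*(-⅕) = -37495 + ⅕ = -187474/5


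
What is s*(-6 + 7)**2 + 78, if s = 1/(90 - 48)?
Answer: 3277/42 ≈ 78.024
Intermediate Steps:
s = 1/42 ≈ 0.023810
s*(-6 + 7)**2 + 78 = (-6 + 7)**2/42 + 78 = (1/42)*1**2 + 78 = (1/42)*1 + 78 = 1/42 + 78 = 3277/42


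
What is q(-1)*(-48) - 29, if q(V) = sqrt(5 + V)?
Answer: -125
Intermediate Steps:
q(-1)*(-48) - 29 = sqrt(5 - 1)*(-48) - 29 = sqrt(4)*(-48) - 29 = 2*(-48) - 29 = -96 - 29 = -125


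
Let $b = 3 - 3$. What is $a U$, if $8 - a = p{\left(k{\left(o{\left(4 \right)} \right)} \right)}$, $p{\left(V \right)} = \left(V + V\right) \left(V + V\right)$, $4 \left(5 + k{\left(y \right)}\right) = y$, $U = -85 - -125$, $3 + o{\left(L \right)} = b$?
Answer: $-4970$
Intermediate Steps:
$b = 0$
$o{\left(L \right)} = -3$ ($o{\left(L \right)} = -3 + 0 = -3$)
$U = 40$ ($U = -85 + 125 = 40$)
$k{\left(y \right)} = -5 + \frac{y}{4}$
$p{\left(V \right)} = 4 V^{2}$ ($p{\left(V \right)} = 2 V 2 V = 4 V^{2}$)
$a = - \frac{497}{4}$ ($a = 8 - 4 \left(-5 + \frac{1}{4} \left(-3\right)\right)^{2} = 8 - 4 \left(-5 - \frac{3}{4}\right)^{2} = 8 - 4 \left(- \frac{23}{4}\right)^{2} = 8 - 4 \cdot \frac{529}{16} = 8 - \frac{529}{4} = - \frac{497}{4} \approx -124.25$)
$a U = \left(- \frac{497}{4}\right) 40 = -4970$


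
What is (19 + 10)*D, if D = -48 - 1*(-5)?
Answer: -1247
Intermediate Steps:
D = -43 (D = -48 + 5 = -43)
(19 + 10)*D = (19 + 10)*(-43) = 29*(-43) = -1247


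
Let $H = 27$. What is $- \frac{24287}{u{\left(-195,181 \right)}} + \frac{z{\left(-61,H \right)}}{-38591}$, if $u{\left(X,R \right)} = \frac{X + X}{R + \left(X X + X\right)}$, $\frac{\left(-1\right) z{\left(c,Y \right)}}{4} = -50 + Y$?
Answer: $\frac{35626175265907}{15050490} \approx 2.3671 \cdot 10^{6}$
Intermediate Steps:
$z{\left(c,Y \right)} = 200 - 4 Y$ ($z{\left(c,Y \right)} = - 4 \left(-50 + Y\right) = 200 - 4 Y$)
$u{\left(X,R \right)} = \frac{2 X}{R + X + X^{2}}$ ($u{\left(X,R \right)} = \frac{2 X}{R + \left(X^{2} + X\right)} = \frac{2 X}{R + \left(X + X^{2}\right)} = \frac{2 X}{R + X + X^{2}}$)
$- \frac{24287}{u{\left(-195,181 \right)}} + \frac{z{\left(-61,H \right)}}{-38591} = - \frac{24287}{2 \left(-195\right) \frac{1}{181 - 195 + \left(-195\right)^{2}}} + \frac{200 - 108}{-38591} = - \frac{24287}{2 \left(-195\right) \frac{1}{181 - 195 + 38025}} + \left(200 - 108\right) \left(- \frac{1}{38591}\right) = - \frac{24287}{2 \left(-195\right) \frac{1}{38011}} + 92 \left(- \frac{1}{38591}\right) = - \frac{24287}{2 \left(-195\right) \frac{1}{38011}} - \frac{92}{38591} = - \frac{24287}{- \frac{390}{38011}} - \frac{92}{38591} = \left(-24287\right) \left(- \frac{38011}{390}\right) - \frac{92}{38591} = \frac{923173157}{390} - \frac{92}{38591} = \frac{35626175265907}{15050490}$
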